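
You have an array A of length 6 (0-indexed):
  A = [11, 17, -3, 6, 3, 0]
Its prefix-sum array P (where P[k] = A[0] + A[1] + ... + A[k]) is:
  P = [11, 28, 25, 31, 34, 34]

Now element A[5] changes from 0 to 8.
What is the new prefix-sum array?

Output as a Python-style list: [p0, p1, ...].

Change: A[5] 0 -> 8, delta = 8
P[k] for k < 5: unchanged (A[5] not included)
P[k] for k >= 5: shift by delta = 8
  P[0] = 11 + 0 = 11
  P[1] = 28 + 0 = 28
  P[2] = 25 + 0 = 25
  P[3] = 31 + 0 = 31
  P[4] = 34 + 0 = 34
  P[5] = 34 + 8 = 42

Answer: [11, 28, 25, 31, 34, 42]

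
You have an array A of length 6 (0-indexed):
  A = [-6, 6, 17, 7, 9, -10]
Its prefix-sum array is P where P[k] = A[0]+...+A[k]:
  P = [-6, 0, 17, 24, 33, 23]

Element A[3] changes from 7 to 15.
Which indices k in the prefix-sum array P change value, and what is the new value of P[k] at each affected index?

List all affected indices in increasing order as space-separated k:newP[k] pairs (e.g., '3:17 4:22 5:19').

P[k] = A[0] + ... + A[k]
P[k] includes A[3] iff k >= 3
Affected indices: 3, 4, ..., 5; delta = 8
  P[3]: 24 + 8 = 32
  P[4]: 33 + 8 = 41
  P[5]: 23 + 8 = 31

Answer: 3:32 4:41 5:31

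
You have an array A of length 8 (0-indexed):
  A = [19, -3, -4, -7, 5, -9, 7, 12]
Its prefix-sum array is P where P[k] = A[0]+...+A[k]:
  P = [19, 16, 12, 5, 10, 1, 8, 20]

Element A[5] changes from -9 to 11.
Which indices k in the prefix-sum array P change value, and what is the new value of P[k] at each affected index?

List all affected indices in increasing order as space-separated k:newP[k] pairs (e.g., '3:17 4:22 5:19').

P[k] = A[0] + ... + A[k]
P[k] includes A[5] iff k >= 5
Affected indices: 5, 6, ..., 7; delta = 20
  P[5]: 1 + 20 = 21
  P[6]: 8 + 20 = 28
  P[7]: 20 + 20 = 40

Answer: 5:21 6:28 7:40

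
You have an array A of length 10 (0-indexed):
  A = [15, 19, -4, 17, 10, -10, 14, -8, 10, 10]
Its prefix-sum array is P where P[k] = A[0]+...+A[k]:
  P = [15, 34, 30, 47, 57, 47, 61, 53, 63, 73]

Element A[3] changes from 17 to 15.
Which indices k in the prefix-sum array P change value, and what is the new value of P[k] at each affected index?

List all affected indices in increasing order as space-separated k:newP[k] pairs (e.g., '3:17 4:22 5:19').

P[k] = A[0] + ... + A[k]
P[k] includes A[3] iff k >= 3
Affected indices: 3, 4, ..., 9; delta = -2
  P[3]: 47 + -2 = 45
  P[4]: 57 + -2 = 55
  P[5]: 47 + -2 = 45
  P[6]: 61 + -2 = 59
  P[7]: 53 + -2 = 51
  P[8]: 63 + -2 = 61
  P[9]: 73 + -2 = 71

Answer: 3:45 4:55 5:45 6:59 7:51 8:61 9:71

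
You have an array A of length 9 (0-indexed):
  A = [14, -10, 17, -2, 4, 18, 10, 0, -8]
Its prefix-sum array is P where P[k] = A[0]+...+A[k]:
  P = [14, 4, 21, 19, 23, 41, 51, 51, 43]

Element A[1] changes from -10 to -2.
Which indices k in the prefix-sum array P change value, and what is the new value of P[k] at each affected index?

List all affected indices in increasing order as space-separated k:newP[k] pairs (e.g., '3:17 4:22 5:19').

Answer: 1:12 2:29 3:27 4:31 5:49 6:59 7:59 8:51

Derivation:
P[k] = A[0] + ... + A[k]
P[k] includes A[1] iff k >= 1
Affected indices: 1, 2, ..., 8; delta = 8
  P[1]: 4 + 8 = 12
  P[2]: 21 + 8 = 29
  P[3]: 19 + 8 = 27
  P[4]: 23 + 8 = 31
  P[5]: 41 + 8 = 49
  P[6]: 51 + 8 = 59
  P[7]: 51 + 8 = 59
  P[8]: 43 + 8 = 51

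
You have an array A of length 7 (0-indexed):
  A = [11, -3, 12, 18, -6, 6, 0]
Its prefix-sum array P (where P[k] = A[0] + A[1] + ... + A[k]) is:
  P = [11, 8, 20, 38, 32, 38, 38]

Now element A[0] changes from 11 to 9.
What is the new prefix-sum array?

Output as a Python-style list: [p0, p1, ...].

Change: A[0] 11 -> 9, delta = -2
P[k] for k < 0: unchanged (A[0] not included)
P[k] for k >= 0: shift by delta = -2
  P[0] = 11 + -2 = 9
  P[1] = 8 + -2 = 6
  P[2] = 20 + -2 = 18
  P[3] = 38 + -2 = 36
  P[4] = 32 + -2 = 30
  P[5] = 38 + -2 = 36
  P[6] = 38 + -2 = 36

Answer: [9, 6, 18, 36, 30, 36, 36]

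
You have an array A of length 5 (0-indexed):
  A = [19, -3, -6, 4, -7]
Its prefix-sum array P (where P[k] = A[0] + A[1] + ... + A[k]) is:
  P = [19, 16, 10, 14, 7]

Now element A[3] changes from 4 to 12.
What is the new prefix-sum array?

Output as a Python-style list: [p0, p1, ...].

Change: A[3] 4 -> 12, delta = 8
P[k] for k < 3: unchanged (A[3] not included)
P[k] for k >= 3: shift by delta = 8
  P[0] = 19 + 0 = 19
  P[1] = 16 + 0 = 16
  P[2] = 10 + 0 = 10
  P[3] = 14 + 8 = 22
  P[4] = 7 + 8 = 15

Answer: [19, 16, 10, 22, 15]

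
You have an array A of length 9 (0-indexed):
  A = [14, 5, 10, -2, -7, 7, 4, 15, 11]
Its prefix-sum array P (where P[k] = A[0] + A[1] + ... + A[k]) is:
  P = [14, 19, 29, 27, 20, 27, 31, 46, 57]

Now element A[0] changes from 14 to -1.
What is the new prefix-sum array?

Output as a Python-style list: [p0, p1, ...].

Answer: [-1, 4, 14, 12, 5, 12, 16, 31, 42]

Derivation:
Change: A[0] 14 -> -1, delta = -15
P[k] for k < 0: unchanged (A[0] not included)
P[k] for k >= 0: shift by delta = -15
  P[0] = 14 + -15 = -1
  P[1] = 19 + -15 = 4
  P[2] = 29 + -15 = 14
  P[3] = 27 + -15 = 12
  P[4] = 20 + -15 = 5
  P[5] = 27 + -15 = 12
  P[6] = 31 + -15 = 16
  P[7] = 46 + -15 = 31
  P[8] = 57 + -15 = 42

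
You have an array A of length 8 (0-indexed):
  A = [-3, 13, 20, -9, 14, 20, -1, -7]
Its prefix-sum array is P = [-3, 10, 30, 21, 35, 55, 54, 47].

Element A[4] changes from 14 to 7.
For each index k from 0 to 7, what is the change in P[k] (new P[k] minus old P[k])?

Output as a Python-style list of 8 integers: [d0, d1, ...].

Answer: [0, 0, 0, 0, -7, -7, -7, -7]

Derivation:
Element change: A[4] 14 -> 7, delta = -7
For k < 4: P[k] unchanged, delta_P[k] = 0
For k >= 4: P[k] shifts by exactly -7
Delta array: [0, 0, 0, 0, -7, -7, -7, -7]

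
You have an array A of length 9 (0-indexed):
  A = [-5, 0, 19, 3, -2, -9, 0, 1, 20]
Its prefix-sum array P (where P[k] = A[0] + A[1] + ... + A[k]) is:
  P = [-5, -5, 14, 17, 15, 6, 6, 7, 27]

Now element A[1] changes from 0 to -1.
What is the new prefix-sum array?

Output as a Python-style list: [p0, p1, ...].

Change: A[1] 0 -> -1, delta = -1
P[k] for k < 1: unchanged (A[1] not included)
P[k] for k >= 1: shift by delta = -1
  P[0] = -5 + 0 = -5
  P[1] = -5 + -1 = -6
  P[2] = 14 + -1 = 13
  P[3] = 17 + -1 = 16
  P[4] = 15 + -1 = 14
  P[5] = 6 + -1 = 5
  P[6] = 6 + -1 = 5
  P[7] = 7 + -1 = 6
  P[8] = 27 + -1 = 26

Answer: [-5, -6, 13, 16, 14, 5, 5, 6, 26]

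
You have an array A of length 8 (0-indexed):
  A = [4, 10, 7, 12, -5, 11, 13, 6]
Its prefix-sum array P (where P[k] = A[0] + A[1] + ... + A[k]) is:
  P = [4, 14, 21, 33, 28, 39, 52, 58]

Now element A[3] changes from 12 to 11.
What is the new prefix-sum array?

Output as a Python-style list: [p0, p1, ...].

Answer: [4, 14, 21, 32, 27, 38, 51, 57]

Derivation:
Change: A[3] 12 -> 11, delta = -1
P[k] for k < 3: unchanged (A[3] not included)
P[k] for k >= 3: shift by delta = -1
  P[0] = 4 + 0 = 4
  P[1] = 14 + 0 = 14
  P[2] = 21 + 0 = 21
  P[3] = 33 + -1 = 32
  P[4] = 28 + -1 = 27
  P[5] = 39 + -1 = 38
  P[6] = 52 + -1 = 51
  P[7] = 58 + -1 = 57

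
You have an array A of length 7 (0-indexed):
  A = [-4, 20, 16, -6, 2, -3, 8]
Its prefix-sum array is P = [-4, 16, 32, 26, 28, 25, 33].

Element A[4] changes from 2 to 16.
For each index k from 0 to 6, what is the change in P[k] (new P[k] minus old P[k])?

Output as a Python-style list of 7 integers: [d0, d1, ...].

Element change: A[4] 2 -> 16, delta = 14
For k < 4: P[k] unchanged, delta_P[k] = 0
For k >= 4: P[k] shifts by exactly 14
Delta array: [0, 0, 0, 0, 14, 14, 14]

Answer: [0, 0, 0, 0, 14, 14, 14]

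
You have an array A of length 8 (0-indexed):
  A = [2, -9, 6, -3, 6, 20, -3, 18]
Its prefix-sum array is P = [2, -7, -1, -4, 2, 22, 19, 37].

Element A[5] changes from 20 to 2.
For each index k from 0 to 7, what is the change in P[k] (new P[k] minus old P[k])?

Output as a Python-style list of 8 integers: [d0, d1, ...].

Element change: A[5] 20 -> 2, delta = -18
For k < 5: P[k] unchanged, delta_P[k] = 0
For k >= 5: P[k] shifts by exactly -18
Delta array: [0, 0, 0, 0, 0, -18, -18, -18]

Answer: [0, 0, 0, 0, 0, -18, -18, -18]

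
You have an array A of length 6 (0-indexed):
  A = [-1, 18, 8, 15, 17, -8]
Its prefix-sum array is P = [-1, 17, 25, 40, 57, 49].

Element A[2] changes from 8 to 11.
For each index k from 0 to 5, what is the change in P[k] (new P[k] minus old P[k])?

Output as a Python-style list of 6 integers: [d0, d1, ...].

Element change: A[2] 8 -> 11, delta = 3
For k < 2: P[k] unchanged, delta_P[k] = 0
For k >= 2: P[k] shifts by exactly 3
Delta array: [0, 0, 3, 3, 3, 3]

Answer: [0, 0, 3, 3, 3, 3]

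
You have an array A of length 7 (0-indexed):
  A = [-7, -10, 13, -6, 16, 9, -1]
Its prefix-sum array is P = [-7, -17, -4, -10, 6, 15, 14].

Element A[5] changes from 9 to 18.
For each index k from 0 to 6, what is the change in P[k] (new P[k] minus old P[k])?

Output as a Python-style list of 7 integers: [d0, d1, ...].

Element change: A[5] 9 -> 18, delta = 9
For k < 5: P[k] unchanged, delta_P[k] = 0
For k >= 5: P[k] shifts by exactly 9
Delta array: [0, 0, 0, 0, 0, 9, 9]

Answer: [0, 0, 0, 0, 0, 9, 9]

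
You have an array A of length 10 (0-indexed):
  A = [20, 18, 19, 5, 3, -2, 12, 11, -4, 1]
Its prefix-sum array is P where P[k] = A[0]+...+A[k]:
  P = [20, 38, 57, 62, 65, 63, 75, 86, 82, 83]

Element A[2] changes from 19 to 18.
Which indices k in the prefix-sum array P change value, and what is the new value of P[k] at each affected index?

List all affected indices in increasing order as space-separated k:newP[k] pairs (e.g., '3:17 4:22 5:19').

Answer: 2:56 3:61 4:64 5:62 6:74 7:85 8:81 9:82

Derivation:
P[k] = A[0] + ... + A[k]
P[k] includes A[2] iff k >= 2
Affected indices: 2, 3, ..., 9; delta = -1
  P[2]: 57 + -1 = 56
  P[3]: 62 + -1 = 61
  P[4]: 65 + -1 = 64
  P[5]: 63 + -1 = 62
  P[6]: 75 + -1 = 74
  P[7]: 86 + -1 = 85
  P[8]: 82 + -1 = 81
  P[9]: 83 + -1 = 82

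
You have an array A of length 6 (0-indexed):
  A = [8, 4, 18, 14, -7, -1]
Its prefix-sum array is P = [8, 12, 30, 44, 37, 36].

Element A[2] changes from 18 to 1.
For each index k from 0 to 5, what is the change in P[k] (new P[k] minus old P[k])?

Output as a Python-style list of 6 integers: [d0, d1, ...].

Answer: [0, 0, -17, -17, -17, -17]

Derivation:
Element change: A[2] 18 -> 1, delta = -17
For k < 2: P[k] unchanged, delta_P[k] = 0
For k >= 2: P[k] shifts by exactly -17
Delta array: [0, 0, -17, -17, -17, -17]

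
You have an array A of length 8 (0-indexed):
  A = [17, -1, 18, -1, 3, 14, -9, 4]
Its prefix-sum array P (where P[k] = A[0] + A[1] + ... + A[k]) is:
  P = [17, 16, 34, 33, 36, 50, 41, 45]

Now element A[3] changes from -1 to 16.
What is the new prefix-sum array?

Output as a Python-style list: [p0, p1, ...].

Answer: [17, 16, 34, 50, 53, 67, 58, 62]

Derivation:
Change: A[3] -1 -> 16, delta = 17
P[k] for k < 3: unchanged (A[3] not included)
P[k] for k >= 3: shift by delta = 17
  P[0] = 17 + 0 = 17
  P[1] = 16 + 0 = 16
  P[2] = 34 + 0 = 34
  P[3] = 33 + 17 = 50
  P[4] = 36 + 17 = 53
  P[5] = 50 + 17 = 67
  P[6] = 41 + 17 = 58
  P[7] = 45 + 17 = 62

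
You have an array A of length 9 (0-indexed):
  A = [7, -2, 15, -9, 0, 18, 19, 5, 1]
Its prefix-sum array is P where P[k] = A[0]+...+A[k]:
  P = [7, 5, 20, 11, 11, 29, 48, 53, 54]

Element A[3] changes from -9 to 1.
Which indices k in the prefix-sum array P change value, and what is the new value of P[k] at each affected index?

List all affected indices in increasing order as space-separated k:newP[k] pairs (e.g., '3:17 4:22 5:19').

P[k] = A[0] + ... + A[k]
P[k] includes A[3] iff k >= 3
Affected indices: 3, 4, ..., 8; delta = 10
  P[3]: 11 + 10 = 21
  P[4]: 11 + 10 = 21
  P[5]: 29 + 10 = 39
  P[6]: 48 + 10 = 58
  P[7]: 53 + 10 = 63
  P[8]: 54 + 10 = 64

Answer: 3:21 4:21 5:39 6:58 7:63 8:64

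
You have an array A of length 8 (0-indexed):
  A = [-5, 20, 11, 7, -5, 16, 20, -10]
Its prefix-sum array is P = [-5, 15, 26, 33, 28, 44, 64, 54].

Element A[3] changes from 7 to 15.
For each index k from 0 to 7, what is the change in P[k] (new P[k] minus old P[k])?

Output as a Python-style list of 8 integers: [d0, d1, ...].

Element change: A[3] 7 -> 15, delta = 8
For k < 3: P[k] unchanged, delta_P[k] = 0
For k >= 3: P[k] shifts by exactly 8
Delta array: [0, 0, 0, 8, 8, 8, 8, 8]

Answer: [0, 0, 0, 8, 8, 8, 8, 8]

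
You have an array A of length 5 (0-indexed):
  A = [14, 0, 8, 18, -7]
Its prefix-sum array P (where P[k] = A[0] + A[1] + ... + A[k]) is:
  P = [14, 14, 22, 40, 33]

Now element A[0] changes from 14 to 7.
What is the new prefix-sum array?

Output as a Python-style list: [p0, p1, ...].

Change: A[0] 14 -> 7, delta = -7
P[k] for k < 0: unchanged (A[0] not included)
P[k] for k >= 0: shift by delta = -7
  P[0] = 14 + -7 = 7
  P[1] = 14 + -7 = 7
  P[2] = 22 + -7 = 15
  P[3] = 40 + -7 = 33
  P[4] = 33 + -7 = 26

Answer: [7, 7, 15, 33, 26]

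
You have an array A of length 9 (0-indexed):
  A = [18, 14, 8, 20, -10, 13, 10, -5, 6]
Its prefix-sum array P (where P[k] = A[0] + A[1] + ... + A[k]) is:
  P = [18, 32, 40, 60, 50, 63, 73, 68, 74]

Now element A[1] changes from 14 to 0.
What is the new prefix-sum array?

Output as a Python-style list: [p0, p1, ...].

Change: A[1] 14 -> 0, delta = -14
P[k] for k < 1: unchanged (A[1] not included)
P[k] for k >= 1: shift by delta = -14
  P[0] = 18 + 0 = 18
  P[1] = 32 + -14 = 18
  P[2] = 40 + -14 = 26
  P[3] = 60 + -14 = 46
  P[4] = 50 + -14 = 36
  P[5] = 63 + -14 = 49
  P[6] = 73 + -14 = 59
  P[7] = 68 + -14 = 54
  P[8] = 74 + -14 = 60

Answer: [18, 18, 26, 46, 36, 49, 59, 54, 60]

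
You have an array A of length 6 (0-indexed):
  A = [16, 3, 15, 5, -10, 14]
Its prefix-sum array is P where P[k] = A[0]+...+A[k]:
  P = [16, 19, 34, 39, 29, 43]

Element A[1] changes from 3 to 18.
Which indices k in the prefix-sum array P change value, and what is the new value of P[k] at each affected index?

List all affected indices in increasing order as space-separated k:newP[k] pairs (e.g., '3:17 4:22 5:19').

Answer: 1:34 2:49 3:54 4:44 5:58

Derivation:
P[k] = A[0] + ... + A[k]
P[k] includes A[1] iff k >= 1
Affected indices: 1, 2, ..., 5; delta = 15
  P[1]: 19 + 15 = 34
  P[2]: 34 + 15 = 49
  P[3]: 39 + 15 = 54
  P[4]: 29 + 15 = 44
  P[5]: 43 + 15 = 58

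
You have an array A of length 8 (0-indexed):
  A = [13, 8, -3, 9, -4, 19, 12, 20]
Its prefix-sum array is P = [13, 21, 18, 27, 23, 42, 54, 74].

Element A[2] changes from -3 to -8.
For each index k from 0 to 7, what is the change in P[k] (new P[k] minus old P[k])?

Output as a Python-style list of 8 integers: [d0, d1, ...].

Answer: [0, 0, -5, -5, -5, -5, -5, -5]

Derivation:
Element change: A[2] -3 -> -8, delta = -5
For k < 2: P[k] unchanged, delta_P[k] = 0
For k >= 2: P[k] shifts by exactly -5
Delta array: [0, 0, -5, -5, -5, -5, -5, -5]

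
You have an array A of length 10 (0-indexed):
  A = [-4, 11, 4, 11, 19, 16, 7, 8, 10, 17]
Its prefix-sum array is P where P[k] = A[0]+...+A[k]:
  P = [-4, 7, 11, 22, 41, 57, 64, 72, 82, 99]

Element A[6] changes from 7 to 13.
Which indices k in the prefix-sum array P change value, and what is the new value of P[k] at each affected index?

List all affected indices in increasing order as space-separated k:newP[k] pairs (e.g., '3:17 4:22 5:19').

Answer: 6:70 7:78 8:88 9:105

Derivation:
P[k] = A[0] + ... + A[k]
P[k] includes A[6] iff k >= 6
Affected indices: 6, 7, ..., 9; delta = 6
  P[6]: 64 + 6 = 70
  P[7]: 72 + 6 = 78
  P[8]: 82 + 6 = 88
  P[9]: 99 + 6 = 105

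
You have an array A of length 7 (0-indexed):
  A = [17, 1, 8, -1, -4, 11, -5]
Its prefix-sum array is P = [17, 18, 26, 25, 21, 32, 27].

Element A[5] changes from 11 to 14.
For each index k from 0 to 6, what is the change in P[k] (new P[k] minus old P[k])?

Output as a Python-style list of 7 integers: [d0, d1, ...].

Element change: A[5] 11 -> 14, delta = 3
For k < 5: P[k] unchanged, delta_P[k] = 0
For k >= 5: P[k] shifts by exactly 3
Delta array: [0, 0, 0, 0, 0, 3, 3]

Answer: [0, 0, 0, 0, 0, 3, 3]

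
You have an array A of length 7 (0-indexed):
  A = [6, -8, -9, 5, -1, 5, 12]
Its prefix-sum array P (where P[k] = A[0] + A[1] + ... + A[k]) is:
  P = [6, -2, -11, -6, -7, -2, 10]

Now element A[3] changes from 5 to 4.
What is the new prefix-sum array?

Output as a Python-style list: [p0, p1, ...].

Answer: [6, -2, -11, -7, -8, -3, 9]

Derivation:
Change: A[3] 5 -> 4, delta = -1
P[k] for k < 3: unchanged (A[3] not included)
P[k] for k >= 3: shift by delta = -1
  P[0] = 6 + 0 = 6
  P[1] = -2 + 0 = -2
  P[2] = -11 + 0 = -11
  P[3] = -6 + -1 = -7
  P[4] = -7 + -1 = -8
  P[5] = -2 + -1 = -3
  P[6] = 10 + -1 = 9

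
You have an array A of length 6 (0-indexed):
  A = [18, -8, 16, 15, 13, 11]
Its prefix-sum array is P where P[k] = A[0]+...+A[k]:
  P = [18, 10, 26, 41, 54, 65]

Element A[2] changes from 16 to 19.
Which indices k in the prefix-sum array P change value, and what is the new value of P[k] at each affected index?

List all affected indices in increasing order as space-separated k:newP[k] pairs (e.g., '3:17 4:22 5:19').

P[k] = A[0] + ... + A[k]
P[k] includes A[2] iff k >= 2
Affected indices: 2, 3, ..., 5; delta = 3
  P[2]: 26 + 3 = 29
  P[3]: 41 + 3 = 44
  P[4]: 54 + 3 = 57
  P[5]: 65 + 3 = 68

Answer: 2:29 3:44 4:57 5:68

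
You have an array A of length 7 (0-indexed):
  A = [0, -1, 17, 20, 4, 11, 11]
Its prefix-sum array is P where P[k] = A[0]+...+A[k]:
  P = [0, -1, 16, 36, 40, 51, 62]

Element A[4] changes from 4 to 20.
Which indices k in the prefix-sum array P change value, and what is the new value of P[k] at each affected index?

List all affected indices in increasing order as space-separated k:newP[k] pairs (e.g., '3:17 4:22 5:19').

P[k] = A[0] + ... + A[k]
P[k] includes A[4] iff k >= 4
Affected indices: 4, 5, ..., 6; delta = 16
  P[4]: 40 + 16 = 56
  P[5]: 51 + 16 = 67
  P[6]: 62 + 16 = 78

Answer: 4:56 5:67 6:78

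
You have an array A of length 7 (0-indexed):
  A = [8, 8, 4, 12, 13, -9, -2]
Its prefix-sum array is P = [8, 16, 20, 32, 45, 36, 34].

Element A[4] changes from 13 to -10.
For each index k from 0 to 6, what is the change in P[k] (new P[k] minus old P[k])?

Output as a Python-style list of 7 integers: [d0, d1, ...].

Answer: [0, 0, 0, 0, -23, -23, -23]

Derivation:
Element change: A[4] 13 -> -10, delta = -23
For k < 4: P[k] unchanged, delta_P[k] = 0
For k >= 4: P[k] shifts by exactly -23
Delta array: [0, 0, 0, 0, -23, -23, -23]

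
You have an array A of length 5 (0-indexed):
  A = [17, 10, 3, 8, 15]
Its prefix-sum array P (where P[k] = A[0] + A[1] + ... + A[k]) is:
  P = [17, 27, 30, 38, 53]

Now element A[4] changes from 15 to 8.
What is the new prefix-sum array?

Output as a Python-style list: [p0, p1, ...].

Change: A[4] 15 -> 8, delta = -7
P[k] for k < 4: unchanged (A[4] not included)
P[k] for k >= 4: shift by delta = -7
  P[0] = 17 + 0 = 17
  P[1] = 27 + 0 = 27
  P[2] = 30 + 0 = 30
  P[3] = 38 + 0 = 38
  P[4] = 53 + -7 = 46

Answer: [17, 27, 30, 38, 46]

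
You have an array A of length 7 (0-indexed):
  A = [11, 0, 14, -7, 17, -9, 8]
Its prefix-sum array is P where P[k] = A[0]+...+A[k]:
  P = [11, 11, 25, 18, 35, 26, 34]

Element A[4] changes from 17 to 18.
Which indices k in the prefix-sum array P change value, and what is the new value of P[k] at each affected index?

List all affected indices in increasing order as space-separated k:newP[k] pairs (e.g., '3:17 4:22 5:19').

P[k] = A[0] + ... + A[k]
P[k] includes A[4] iff k >= 4
Affected indices: 4, 5, ..., 6; delta = 1
  P[4]: 35 + 1 = 36
  P[5]: 26 + 1 = 27
  P[6]: 34 + 1 = 35

Answer: 4:36 5:27 6:35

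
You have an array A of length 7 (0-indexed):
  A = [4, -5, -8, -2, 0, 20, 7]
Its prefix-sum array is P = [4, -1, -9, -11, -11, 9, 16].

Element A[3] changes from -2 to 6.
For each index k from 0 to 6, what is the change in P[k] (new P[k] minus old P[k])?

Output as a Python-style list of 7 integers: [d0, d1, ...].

Answer: [0, 0, 0, 8, 8, 8, 8]

Derivation:
Element change: A[3] -2 -> 6, delta = 8
For k < 3: P[k] unchanged, delta_P[k] = 0
For k >= 3: P[k] shifts by exactly 8
Delta array: [0, 0, 0, 8, 8, 8, 8]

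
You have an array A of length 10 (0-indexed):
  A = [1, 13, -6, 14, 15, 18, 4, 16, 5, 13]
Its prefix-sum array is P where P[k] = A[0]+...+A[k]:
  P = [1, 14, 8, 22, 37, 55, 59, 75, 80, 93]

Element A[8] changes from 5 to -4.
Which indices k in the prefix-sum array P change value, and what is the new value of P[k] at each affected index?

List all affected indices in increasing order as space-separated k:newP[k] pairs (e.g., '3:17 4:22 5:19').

P[k] = A[0] + ... + A[k]
P[k] includes A[8] iff k >= 8
Affected indices: 8, 9, ..., 9; delta = -9
  P[8]: 80 + -9 = 71
  P[9]: 93 + -9 = 84

Answer: 8:71 9:84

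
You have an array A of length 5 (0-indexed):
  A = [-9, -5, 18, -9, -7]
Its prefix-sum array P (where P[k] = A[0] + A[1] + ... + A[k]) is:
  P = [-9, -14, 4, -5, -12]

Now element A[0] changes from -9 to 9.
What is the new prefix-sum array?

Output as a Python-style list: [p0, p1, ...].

Change: A[0] -9 -> 9, delta = 18
P[k] for k < 0: unchanged (A[0] not included)
P[k] for k >= 0: shift by delta = 18
  P[0] = -9 + 18 = 9
  P[1] = -14 + 18 = 4
  P[2] = 4 + 18 = 22
  P[3] = -5 + 18 = 13
  P[4] = -12 + 18 = 6

Answer: [9, 4, 22, 13, 6]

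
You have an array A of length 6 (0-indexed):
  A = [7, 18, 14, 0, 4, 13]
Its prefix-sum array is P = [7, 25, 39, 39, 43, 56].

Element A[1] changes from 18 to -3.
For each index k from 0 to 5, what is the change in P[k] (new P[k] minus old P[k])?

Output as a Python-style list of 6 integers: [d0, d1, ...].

Answer: [0, -21, -21, -21, -21, -21]

Derivation:
Element change: A[1] 18 -> -3, delta = -21
For k < 1: P[k] unchanged, delta_P[k] = 0
For k >= 1: P[k] shifts by exactly -21
Delta array: [0, -21, -21, -21, -21, -21]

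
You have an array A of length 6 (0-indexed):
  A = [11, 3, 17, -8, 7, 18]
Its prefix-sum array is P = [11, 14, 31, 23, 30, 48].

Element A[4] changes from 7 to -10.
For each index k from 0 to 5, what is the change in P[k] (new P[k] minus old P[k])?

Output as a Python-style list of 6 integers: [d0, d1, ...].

Element change: A[4] 7 -> -10, delta = -17
For k < 4: P[k] unchanged, delta_P[k] = 0
For k >= 4: P[k] shifts by exactly -17
Delta array: [0, 0, 0, 0, -17, -17]

Answer: [0, 0, 0, 0, -17, -17]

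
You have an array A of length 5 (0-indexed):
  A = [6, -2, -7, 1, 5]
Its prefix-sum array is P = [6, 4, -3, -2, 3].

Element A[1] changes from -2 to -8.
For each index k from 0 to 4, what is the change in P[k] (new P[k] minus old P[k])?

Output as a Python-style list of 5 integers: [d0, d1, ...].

Element change: A[1] -2 -> -8, delta = -6
For k < 1: P[k] unchanged, delta_P[k] = 0
For k >= 1: P[k] shifts by exactly -6
Delta array: [0, -6, -6, -6, -6]

Answer: [0, -6, -6, -6, -6]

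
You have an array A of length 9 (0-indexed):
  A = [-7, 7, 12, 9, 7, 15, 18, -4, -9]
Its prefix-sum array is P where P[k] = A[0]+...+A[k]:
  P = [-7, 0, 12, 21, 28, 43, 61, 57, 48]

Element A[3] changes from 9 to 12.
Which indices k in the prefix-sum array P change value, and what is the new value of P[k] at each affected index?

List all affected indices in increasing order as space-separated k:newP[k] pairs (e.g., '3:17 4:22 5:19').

Answer: 3:24 4:31 5:46 6:64 7:60 8:51

Derivation:
P[k] = A[0] + ... + A[k]
P[k] includes A[3] iff k >= 3
Affected indices: 3, 4, ..., 8; delta = 3
  P[3]: 21 + 3 = 24
  P[4]: 28 + 3 = 31
  P[5]: 43 + 3 = 46
  P[6]: 61 + 3 = 64
  P[7]: 57 + 3 = 60
  P[8]: 48 + 3 = 51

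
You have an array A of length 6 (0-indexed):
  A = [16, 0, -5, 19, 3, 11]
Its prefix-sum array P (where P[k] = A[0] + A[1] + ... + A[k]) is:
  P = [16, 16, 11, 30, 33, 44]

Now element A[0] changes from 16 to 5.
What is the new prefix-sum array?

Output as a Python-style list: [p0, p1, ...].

Answer: [5, 5, 0, 19, 22, 33]

Derivation:
Change: A[0] 16 -> 5, delta = -11
P[k] for k < 0: unchanged (A[0] not included)
P[k] for k >= 0: shift by delta = -11
  P[0] = 16 + -11 = 5
  P[1] = 16 + -11 = 5
  P[2] = 11 + -11 = 0
  P[3] = 30 + -11 = 19
  P[4] = 33 + -11 = 22
  P[5] = 44 + -11 = 33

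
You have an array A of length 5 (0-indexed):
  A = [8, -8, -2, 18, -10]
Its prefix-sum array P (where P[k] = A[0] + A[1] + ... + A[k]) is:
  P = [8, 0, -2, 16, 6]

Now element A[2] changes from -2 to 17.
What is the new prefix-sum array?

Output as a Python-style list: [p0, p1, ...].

Answer: [8, 0, 17, 35, 25]

Derivation:
Change: A[2] -2 -> 17, delta = 19
P[k] for k < 2: unchanged (A[2] not included)
P[k] for k >= 2: shift by delta = 19
  P[0] = 8 + 0 = 8
  P[1] = 0 + 0 = 0
  P[2] = -2 + 19 = 17
  P[3] = 16 + 19 = 35
  P[4] = 6 + 19 = 25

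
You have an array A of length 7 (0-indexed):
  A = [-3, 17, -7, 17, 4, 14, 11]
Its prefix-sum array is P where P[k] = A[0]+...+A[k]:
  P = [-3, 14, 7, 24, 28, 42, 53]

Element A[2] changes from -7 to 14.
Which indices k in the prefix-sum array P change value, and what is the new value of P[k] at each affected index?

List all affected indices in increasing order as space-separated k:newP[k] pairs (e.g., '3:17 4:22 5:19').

P[k] = A[0] + ... + A[k]
P[k] includes A[2] iff k >= 2
Affected indices: 2, 3, ..., 6; delta = 21
  P[2]: 7 + 21 = 28
  P[3]: 24 + 21 = 45
  P[4]: 28 + 21 = 49
  P[5]: 42 + 21 = 63
  P[6]: 53 + 21 = 74

Answer: 2:28 3:45 4:49 5:63 6:74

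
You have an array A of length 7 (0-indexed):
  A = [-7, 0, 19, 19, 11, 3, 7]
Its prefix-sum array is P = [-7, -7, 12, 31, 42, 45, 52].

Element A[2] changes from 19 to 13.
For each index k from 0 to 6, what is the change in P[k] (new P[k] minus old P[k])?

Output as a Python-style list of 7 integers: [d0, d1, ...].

Answer: [0, 0, -6, -6, -6, -6, -6]

Derivation:
Element change: A[2] 19 -> 13, delta = -6
For k < 2: P[k] unchanged, delta_P[k] = 0
For k >= 2: P[k] shifts by exactly -6
Delta array: [0, 0, -6, -6, -6, -6, -6]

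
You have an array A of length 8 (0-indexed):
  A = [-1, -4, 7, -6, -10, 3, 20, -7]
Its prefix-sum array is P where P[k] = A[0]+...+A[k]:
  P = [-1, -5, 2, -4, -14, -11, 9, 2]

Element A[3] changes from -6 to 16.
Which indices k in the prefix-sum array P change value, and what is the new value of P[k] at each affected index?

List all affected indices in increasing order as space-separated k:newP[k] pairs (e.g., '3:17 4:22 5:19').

Answer: 3:18 4:8 5:11 6:31 7:24

Derivation:
P[k] = A[0] + ... + A[k]
P[k] includes A[3] iff k >= 3
Affected indices: 3, 4, ..., 7; delta = 22
  P[3]: -4 + 22 = 18
  P[4]: -14 + 22 = 8
  P[5]: -11 + 22 = 11
  P[6]: 9 + 22 = 31
  P[7]: 2 + 22 = 24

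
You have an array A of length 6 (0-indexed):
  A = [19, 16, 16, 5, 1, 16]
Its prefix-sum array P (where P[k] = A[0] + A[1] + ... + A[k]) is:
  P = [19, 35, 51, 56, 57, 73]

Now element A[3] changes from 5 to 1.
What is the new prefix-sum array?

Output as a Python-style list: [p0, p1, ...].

Answer: [19, 35, 51, 52, 53, 69]

Derivation:
Change: A[3] 5 -> 1, delta = -4
P[k] for k < 3: unchanged (A[3] not included)
P[k] for k >= 3: shift by delta = -4
  P[0] = 19 + 0 = 19
  P[1] = 35 + 0 = 35
  P[2] = 51 + 0 = 51
  P[3] = 56 + -4 = 52
  P[4] = 57 + -4 = 53
  P[5] = 73 + -4 = 69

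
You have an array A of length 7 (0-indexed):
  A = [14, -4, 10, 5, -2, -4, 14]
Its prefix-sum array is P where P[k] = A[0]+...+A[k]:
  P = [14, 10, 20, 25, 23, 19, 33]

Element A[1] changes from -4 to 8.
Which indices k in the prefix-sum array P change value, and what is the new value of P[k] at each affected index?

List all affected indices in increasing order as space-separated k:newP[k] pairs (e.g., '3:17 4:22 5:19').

P[k] = A[0] + ... + A[k]
P[k] includes A[1] iff k >= 1
Affected indices: 1, 2, ..., 6; delta = 12
  P[1]: 10 + 12 = 22
  P[2]: 20 + 12 = 32
  P[3]: 25 + 12 = 37
  P[4]: 23 + 12 = 35
  P[5]: 19 + 12 = 31
  P[6]: 33 + 12 = 45

Answer: 1:22 2:32 3:37 4:35 5:31 6:45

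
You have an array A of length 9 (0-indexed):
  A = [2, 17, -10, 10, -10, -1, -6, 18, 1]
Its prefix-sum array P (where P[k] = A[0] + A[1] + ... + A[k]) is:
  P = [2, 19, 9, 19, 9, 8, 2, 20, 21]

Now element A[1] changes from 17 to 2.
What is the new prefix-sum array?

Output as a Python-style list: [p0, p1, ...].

Change: A[1] 17 -> 2, delta = -15
P[k] for k < 1: unchanged (A[1] not included)
P[k] for k >= 1: shift by delta = -15
  P[0] = 2 + 0 = 2
  P[1] = 19 + -15 = 4
  P[2] = 9 + -15 = -6
  P[3] = 19 + -15 = 4
  P[4] = 9 + -15 = -6
  P[5] = 8 + -15 = -7
  P[6] = 2 + -15 = -13
  P[7] = 20 + -15 = 5
  P[8] = 21 + -15 = 6

Answer: [2, 4, -6, 4, -6, -7, -13, 5, 6]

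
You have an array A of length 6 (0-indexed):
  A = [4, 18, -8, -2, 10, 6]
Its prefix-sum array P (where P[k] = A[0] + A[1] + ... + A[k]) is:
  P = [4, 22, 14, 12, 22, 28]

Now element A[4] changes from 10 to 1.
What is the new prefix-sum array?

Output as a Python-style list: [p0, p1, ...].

Answer: [4, 22, 14, 12, 13, 19]

Derivation:
Change: A[4] 10 -> 1, delta = -9
P[k] for k < 4: unchanged (A[4] not included)
P[k] for k >= 4: shift by delta = -9
  P[0] = 4 + 0 = 4
  P[1] = 22 + 0 = 22
  P[2] = 14 + 0 = 14
  P[3] = 12 + 0 = 12
  P[4] = 22 + -9 = 13
  P[5] = 28 + -9 = 19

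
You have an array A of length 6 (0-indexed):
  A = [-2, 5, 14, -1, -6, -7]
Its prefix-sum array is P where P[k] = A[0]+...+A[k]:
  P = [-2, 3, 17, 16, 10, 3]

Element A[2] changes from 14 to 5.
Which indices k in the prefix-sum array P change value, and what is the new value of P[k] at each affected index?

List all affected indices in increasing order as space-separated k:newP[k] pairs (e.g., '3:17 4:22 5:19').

P[k] = A[0] + ... + A[k]
P[k] includes A[2] iff k >= 2
Affected indices: 2, 3, ..., 5; delta = -9
  P[2]: 17 + -9 = 8
  P[3]: 16 + -9 = 7
  P[4]: 10 + -9 = 1
  P[5]: 3 + -9 = -6

Answer: 2:8 3:7 4:1 5:-6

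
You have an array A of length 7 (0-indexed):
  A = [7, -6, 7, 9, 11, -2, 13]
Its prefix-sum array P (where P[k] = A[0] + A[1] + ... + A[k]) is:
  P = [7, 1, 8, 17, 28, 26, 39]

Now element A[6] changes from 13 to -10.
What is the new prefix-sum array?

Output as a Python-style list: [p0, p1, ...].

Change: A[6] 13 -> -10, delta = -23
P[k] for k < 6: unchanged (A[6] not included)
P[k] for k >= 6: shift by delta = -23
  P[0] = 7 + 0 = 7
  P[1] = 1 + 0 = 1
  P[2] = 8 + 0 = 8
  P[3] = 17 + 0 = 17
  P[4] = 28 + 0 = 28
  P[5] = 26 + 0 = 26
  P[6] = 39 + -23 = 16

Answer: [7, 1, 8, 17, 28, 26, 16]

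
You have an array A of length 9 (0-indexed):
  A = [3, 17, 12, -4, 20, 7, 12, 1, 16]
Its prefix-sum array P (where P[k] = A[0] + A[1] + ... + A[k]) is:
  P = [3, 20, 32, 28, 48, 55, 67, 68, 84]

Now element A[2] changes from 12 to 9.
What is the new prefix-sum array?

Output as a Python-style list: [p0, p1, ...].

Answer: [3, 20, 29, 25, 45, 52, 64, 65, 81]

Derivation:
Change: A[2] 12 -> 9, delta = -3
P[k] for k < 2: unchanged (A[2] not included)
P[k] for k >= 2: shift by delta = -3
  P[0] = 3 + 0 = 3
  P[1] = 20 + 0 = 20
  P[2] = 32 + -3 = 29
  P[3] = 28 + -3 = 25
  P[4] = 48 + -3 = 45
  P[5] = 55 + -3 = 52
  P[6] = 67 + -3 = 64
  P[7] = 68 + -3 = 65
  P[8] = 84 + -3 = 81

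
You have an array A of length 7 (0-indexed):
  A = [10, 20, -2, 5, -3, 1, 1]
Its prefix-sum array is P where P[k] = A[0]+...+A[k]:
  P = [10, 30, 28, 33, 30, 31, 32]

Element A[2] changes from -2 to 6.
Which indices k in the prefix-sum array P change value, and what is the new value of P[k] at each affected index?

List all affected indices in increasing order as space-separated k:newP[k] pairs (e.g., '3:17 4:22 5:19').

Answer: 2:36 3:41 4:38 5:39 6:40

Derivation:
P[k] = A[0] + ... + A[k]
P[k] includes A[2] iff k >= 2
Affected indices: 2, 3, ..., 6; delta = 8
  P[2]: 28 + 8 = 36
  P[3]: 33 + 8 = 41
  P[4]: 30 + 8 = 38
  P[5]: 31 + 8 = 39
  P[6]: 32 + 8 = 40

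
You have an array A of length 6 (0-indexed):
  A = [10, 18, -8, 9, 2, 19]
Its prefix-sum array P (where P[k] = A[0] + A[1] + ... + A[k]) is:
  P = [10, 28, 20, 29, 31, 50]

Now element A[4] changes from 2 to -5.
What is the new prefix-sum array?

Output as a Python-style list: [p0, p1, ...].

Answer: [10, 28, 20, 29, 24, 43]

Derivation:
Change: A[4] 2 -> -5, delta = -7
P[k] for k < 4: unchanged (A[4] not included)
P[k] for k >= 4: shift by delta = -7
  P[0] = 10 + 0 = 10
  P[1] = 28 + 0 = 28
  P[2] = 20 + 0 = 20
  P[3] = 29 + 0 = 29
  P[4] = 31 + -7 = 24
  P[5] = 50 + -7 = 43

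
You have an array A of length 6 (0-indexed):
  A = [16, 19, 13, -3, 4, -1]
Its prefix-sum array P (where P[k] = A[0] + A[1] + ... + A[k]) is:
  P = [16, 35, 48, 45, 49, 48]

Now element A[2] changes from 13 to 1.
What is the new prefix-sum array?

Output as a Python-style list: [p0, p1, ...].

Change: A[2] 13 -> 1, delta = -12
P[k] for k < 2: unchanged (A[2] not included)
P[k] for k >= 2: shift by delta = -12
  P[0] = 16 + 0 = 16
  P[1] = 35 + 0 = 35
  P[2] = 48 + -12 = 36
  P[3] = 45 + -12 = 33
  P[4] = 49 + -12 = 37
  P[5] = 48 + -12 = 36

Answer: [16, 35, 36, 33, 37, 36]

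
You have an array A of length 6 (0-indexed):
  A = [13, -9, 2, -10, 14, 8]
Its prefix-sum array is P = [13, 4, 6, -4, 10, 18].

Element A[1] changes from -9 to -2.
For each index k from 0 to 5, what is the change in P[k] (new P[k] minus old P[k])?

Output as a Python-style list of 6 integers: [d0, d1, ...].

Answer: [0, 7, 7, 7, 7, 7]

Derivation:
Element change: A[1] -9 -> -2, delta = 7
For k < 1: P[k] unchanged, delta_P[k] = 0
For k >= 1: P[k] shifts by exactly 7
Delta array: [0, 7, 7, 7, 7, 7]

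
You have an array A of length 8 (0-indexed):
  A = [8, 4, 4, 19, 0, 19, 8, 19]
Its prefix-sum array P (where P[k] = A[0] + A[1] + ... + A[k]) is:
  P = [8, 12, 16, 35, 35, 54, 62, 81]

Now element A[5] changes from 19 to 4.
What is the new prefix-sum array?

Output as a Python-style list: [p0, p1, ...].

Answer: [8, 12, 16, 35, 35, 39, 47, 66]

Derivation:
Change: A[5] 19 -> 4, delta = -15
P[k] for k < 5: unchanged (A[5] not included)
P[k] for k >= 5: shift by delta = -15
  P[0] = 8 + 0 = 8
  P[1] = 12 + 0 = 12
  P[2] = 16 + 0 = 16
  P[3] = 35 + 0 = 35
  P[4] = 35 + 0 = 35
  P[5] = 54 + -15 = 39
  P[6] = 62 + -15 = 47
  P[7] = 81 + -15 = 66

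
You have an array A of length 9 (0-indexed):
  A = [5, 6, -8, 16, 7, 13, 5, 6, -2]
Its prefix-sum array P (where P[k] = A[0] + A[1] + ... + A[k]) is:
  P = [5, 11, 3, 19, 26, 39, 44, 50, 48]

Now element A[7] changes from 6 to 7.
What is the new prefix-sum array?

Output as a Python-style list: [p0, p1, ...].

Change: A[7] 6 -> 7, delta = 1
P[k] for k < 7: unchanged (A[7] not included)
P[k] for k >= 7: shift by delta = 1
  P[0] = 5 + 0 = 5
  P[1] = 11 + 0 = 11
  P[2] = 3 + 0 = 3
  P[3] = 19 + 0 = 19
  P[4] = 26 + 0 = 26
  P[5] = 39 + 0 = 39
  P[6] = 44 + 0 = 44
  P[7] = 50 + 1 = 51
  P[8] = 48 + 1 = 49

Answer: [5, 11, 3, 19, 26, 39, 44, 51, 49]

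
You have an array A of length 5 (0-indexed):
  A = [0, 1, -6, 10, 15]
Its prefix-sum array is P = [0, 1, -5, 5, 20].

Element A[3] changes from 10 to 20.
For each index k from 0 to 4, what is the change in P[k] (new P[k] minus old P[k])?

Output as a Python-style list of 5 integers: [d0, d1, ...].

Element change: A[3] 10 -> 20, delta = 10
For k < 3: P[k] unchanged, delta_P[k] = 0
For k >= 3: P[k] shifts by exactly 10
Delta array: [0, 0, 0, 10, 10]

Answer: [0, 0, 0, 10, 10]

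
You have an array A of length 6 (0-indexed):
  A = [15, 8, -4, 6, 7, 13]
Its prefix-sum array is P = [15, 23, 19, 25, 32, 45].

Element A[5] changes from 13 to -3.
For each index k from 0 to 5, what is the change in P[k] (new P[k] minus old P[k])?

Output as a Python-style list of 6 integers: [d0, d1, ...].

Answer: [0, 0, 0, 0, 0, -16]

Derivation:
Element change: A[5] 13 -> -3, delta = -16
For k < 5: P[k] unchanged, delta_P[k] = 0
For k >= 5: P[k] shifts by exactly -16
Delta array: [0, 0, 0, 0, 0, -16]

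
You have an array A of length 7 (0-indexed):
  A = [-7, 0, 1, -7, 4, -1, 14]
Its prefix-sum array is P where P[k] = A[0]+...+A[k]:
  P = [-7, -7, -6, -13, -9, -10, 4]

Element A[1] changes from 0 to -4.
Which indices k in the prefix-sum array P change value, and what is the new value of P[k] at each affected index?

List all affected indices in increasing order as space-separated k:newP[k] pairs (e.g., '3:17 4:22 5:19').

P[k] = A[0] + ... + A[k]
P[k] includes A[1] iff k >= 1
Affected indices: 1, 2, ..., 6; delta = -4
  P[1]: -7 + -4 = -11
  P[2]: -6 + -4 = -10
  P[3]: -13 + -4 = -17
  P[4]: -9 + -4 = -13
  P[5]: -10 + -4 = -14
  P[6]: 4 + -4 = 0

Answer: 1:-11 2:-10 3:-17 4:-13 5:-14 6:0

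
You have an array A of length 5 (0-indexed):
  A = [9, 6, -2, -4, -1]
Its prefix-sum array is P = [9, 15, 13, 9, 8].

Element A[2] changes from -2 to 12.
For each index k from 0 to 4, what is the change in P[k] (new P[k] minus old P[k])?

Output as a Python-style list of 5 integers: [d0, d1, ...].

Answer: [0, 0, 14, 14, 14]

Derivation:
Element change: A[2] -2 -> 12, delta = 14
For k < 2: P[k] unchanged, delta_P[k] = 0
For k >= 2: P[k] shifts by exactly 14
Delta array: [0, 0, 14, 14, 14]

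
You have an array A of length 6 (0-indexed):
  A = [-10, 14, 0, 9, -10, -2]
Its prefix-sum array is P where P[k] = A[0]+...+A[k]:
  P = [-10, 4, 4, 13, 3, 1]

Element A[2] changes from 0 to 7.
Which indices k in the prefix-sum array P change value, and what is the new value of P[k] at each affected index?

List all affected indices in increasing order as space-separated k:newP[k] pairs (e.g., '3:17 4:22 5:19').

Answer: 2:11 3:20 4:10 5:8

Derivation:
P[k] = A[0] + ... + A[k]
P[k] includes A[2] iff k >= 2
Affected indices: 2, 3, ..., 5; delta = 7
  P[2]: 4 + 7 = 11
  P[3]: 13 + 7 = 20
  P[4]: 3 + 7 = 10
  P[5]: 1 + 7 = 8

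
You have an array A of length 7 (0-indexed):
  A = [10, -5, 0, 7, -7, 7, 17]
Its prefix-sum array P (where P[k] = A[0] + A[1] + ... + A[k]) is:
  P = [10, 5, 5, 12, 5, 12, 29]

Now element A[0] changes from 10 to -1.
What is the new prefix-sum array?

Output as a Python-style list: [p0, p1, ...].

Answer: [-1, -6, -6, 1, -6, 1, 18]

Derivation:
Change: A[0] 10 -> -1, delta = -11
P[k] for k < 0: unchanged (A[0] not included)
P[k] for k >= 0: shift by delta = -11
  P[0] = 10 + -11 = -1
  P[1] = 5 + -11 = -6
  P[2] = 5 + -11 = -6
  P[3] = 12 + -11 = 1
  P[4] = 5 + -11 = -6
  P[5] = 12 + -11 = 1
  P[6] = 29 + -11 = 18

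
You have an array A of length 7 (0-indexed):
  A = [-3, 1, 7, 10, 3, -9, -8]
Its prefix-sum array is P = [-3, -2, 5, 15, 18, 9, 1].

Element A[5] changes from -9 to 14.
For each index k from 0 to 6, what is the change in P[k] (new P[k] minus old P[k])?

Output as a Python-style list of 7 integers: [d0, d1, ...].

Element change: A[5] -9 -> 14, delta = 23
For k < 5: P[k] unchanged, delta_P[k] = 0
For k >= 5: P[k] shifts by exactly 23
Delta array: [0, 0, 0, 0, 0, 23, 23]

Answer: [0, 0, 0, 0, 0, 23, 23]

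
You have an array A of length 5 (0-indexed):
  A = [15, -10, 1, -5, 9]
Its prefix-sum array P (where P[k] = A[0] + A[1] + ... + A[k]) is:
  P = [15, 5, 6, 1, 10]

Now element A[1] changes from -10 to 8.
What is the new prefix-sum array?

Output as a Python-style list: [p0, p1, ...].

Answer: [15, 23, 24, 19, 28]

Derivation:
Change: A[1] -10 -> 8, delta = 18
P[k] for k < 1: unchanged (A[1] not included)
P[k] for k >= 1: shift by delta = 18
  P[0] = 15 + 0 = 15
  P[1] = 5 + 18 = 23
  P[2] = 6 + 18 = 24
  P[3] = 1 + 18 = 19
  P[4] = 10 + 18 = 28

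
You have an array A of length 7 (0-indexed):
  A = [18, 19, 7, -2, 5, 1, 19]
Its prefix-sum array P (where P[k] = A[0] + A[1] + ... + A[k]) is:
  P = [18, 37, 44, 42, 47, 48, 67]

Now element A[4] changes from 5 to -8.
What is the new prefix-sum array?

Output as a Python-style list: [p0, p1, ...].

Change: A[4] 5 -> -8, delta = -13
P[k] for k < 4: unchanged (A[4] not included)
P[k] for k >= 4: shift by delta = -13
  P[0] = 18 + 0 = 18
  P[1] = 37 + 0 = 37
  P[2] = 44 + 0 = 44
  P[3] = 42 + 0 = 42
  P[4] = 47 + -13 = 34
  P[5] = 48 + -13 = 35
  P[6] = 67 + -13 = 54

Answer: [18, 37, 44, 42, 34, 35, 54]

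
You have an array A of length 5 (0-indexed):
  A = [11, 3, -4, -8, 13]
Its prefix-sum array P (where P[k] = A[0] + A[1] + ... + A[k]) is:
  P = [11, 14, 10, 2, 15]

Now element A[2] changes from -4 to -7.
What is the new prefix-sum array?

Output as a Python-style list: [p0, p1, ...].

Change: A[2] -4 -> -7, delta = -3
P[k] for k < 2: unchanged (A[2] not included)
P[k] for k >= 2: shift by delta = -3
  P[0] = 11 + 0 = 11
  P[1] = 14 + 0 = 14
  P[2] = 10 + -3 = 7
  P[3] = 2 + -3 = -1
  P[4] = 15 + -3 = 12

Answer: [11, 14, 7, -1, 12]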